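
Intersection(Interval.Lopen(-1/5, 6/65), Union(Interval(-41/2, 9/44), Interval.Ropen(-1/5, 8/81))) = Interval.Lopen(-1/5, 6/65)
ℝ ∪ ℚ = ℝ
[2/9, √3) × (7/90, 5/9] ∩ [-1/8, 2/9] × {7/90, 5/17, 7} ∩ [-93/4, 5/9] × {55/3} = ∅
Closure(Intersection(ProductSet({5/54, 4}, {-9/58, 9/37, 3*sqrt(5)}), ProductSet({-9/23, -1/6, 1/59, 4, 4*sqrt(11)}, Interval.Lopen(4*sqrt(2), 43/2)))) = ProductSet({4}, {3*sqrt(5)})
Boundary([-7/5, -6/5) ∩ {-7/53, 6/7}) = ∅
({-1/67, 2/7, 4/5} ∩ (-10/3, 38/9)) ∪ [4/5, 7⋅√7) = {-1/67, 2/7} ∪ [4/5, 7⋅√7)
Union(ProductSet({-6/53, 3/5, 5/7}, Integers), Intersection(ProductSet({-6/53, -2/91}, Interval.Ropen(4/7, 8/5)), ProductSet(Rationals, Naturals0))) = Union(ProductSet({-6/53, -2/91}, Range(1, 2, 1)), ProductSet({-6/53, 3/5, 5/7}, Integers))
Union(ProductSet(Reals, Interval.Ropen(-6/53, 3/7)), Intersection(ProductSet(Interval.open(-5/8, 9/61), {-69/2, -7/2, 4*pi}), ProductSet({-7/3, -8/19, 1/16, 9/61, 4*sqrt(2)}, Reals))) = Union(ProductSet({-8/19, 1/16}, {-69/2, -7/2, 4*pi}), ProductSet(Reals, Interval.Ropen(-6/53, 3/7)))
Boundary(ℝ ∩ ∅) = ∅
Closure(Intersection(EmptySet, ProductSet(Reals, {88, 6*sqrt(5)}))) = EmptySet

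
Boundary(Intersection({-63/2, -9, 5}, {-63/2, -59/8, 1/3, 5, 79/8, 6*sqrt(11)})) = {-63/2, 5}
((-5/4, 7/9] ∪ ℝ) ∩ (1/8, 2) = (1/8, 2)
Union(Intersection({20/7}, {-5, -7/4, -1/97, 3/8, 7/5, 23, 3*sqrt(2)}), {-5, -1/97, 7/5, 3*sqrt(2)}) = {-5, -1/97, 7/5, 3*sqrt(2)}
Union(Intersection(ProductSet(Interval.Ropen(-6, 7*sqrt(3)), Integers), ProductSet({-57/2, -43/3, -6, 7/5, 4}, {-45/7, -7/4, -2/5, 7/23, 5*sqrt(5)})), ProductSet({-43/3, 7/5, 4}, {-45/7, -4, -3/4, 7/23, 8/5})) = ProductSet({-43/3, 7/5, 4}, {-45/7, -4, -3/4, 7/23, 8/5})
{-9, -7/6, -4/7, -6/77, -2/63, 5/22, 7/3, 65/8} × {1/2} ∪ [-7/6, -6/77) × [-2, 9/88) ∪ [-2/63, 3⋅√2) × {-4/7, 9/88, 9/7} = ([-7/6, -6/77) × [-2, 9/88)) ∪ ({-9, -7/6, -4/7, -6/77, -2/63, 5/22, 7/3, 65/8} × {1/2}) ∪ ([-2/63, 3⋅√2) × {-4/7, 9/88, 9/7})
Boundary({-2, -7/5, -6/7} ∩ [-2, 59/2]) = {-2, -7/5, -6/7}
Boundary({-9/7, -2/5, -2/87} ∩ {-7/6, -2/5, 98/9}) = {-2/5}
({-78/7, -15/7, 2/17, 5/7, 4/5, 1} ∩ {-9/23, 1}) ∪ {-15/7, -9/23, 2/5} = {-15/7, -9/23, 2/5, 1}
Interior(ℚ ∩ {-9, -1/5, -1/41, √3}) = ∅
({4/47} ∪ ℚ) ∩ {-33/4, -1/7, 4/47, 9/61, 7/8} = {-33/4, -1/7, 4/47, 9/61, 7/8}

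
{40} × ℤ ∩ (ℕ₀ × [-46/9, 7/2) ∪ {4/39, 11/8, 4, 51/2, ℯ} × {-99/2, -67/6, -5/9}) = {40} × {-5, -4, …, 3}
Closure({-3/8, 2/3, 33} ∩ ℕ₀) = {33}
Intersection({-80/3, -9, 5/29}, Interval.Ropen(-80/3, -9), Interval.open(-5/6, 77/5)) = EmptySet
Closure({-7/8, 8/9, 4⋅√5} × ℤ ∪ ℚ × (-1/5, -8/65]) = (ℝ × [-1/5, -8/65]) ∪ ({-7/8, 8/9, 4⋅√5} × ℤ)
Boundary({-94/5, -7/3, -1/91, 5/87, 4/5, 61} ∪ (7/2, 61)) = {-94/5, -7/3, -1/91, 5/87, 4/5, 7/2, 61}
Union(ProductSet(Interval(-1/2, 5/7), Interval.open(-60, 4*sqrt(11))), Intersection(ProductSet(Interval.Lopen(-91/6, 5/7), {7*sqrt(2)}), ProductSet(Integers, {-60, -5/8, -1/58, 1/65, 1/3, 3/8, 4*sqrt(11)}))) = ProductSet(Interval(-1/2, 5/7), Interval.open(-60, 4*sqrt(11)))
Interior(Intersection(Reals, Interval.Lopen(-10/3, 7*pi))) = Interval.open(-10/3, 7*pi)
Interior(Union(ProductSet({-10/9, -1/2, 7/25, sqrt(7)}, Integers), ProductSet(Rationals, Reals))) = EmptySet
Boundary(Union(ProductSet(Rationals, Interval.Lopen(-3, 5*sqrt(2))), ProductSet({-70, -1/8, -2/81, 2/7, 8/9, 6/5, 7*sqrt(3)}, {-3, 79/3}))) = Union(ProductSet({-70, -1/8, -2/81, 2/7, 8/9, 6/5, 7*sqrt(3)}, {-3, 79/3}), ProductSet(Reals, Interval(-3, 5*sqrt(2))))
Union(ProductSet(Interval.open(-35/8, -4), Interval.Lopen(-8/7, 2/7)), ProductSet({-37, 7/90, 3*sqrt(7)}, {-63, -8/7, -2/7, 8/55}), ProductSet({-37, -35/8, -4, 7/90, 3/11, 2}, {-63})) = Union(ProductSet({-37, 7/90, 3*sqrt(7)}, {-63, -8/7, -2/7, 8/55}), ProductSet({-37, -35/8, -4, 7/90, 3/11, 2}, {-63}), ProductSet(Interval.open(-35/8, -4), Interval.Lopen(-8/7, 2/7)))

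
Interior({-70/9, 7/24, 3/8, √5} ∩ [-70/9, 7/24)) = ∅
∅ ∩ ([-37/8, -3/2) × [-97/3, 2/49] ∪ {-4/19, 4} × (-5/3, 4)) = ∅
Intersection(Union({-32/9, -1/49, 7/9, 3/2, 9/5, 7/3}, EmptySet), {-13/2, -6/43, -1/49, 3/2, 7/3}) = {-1/49, 3/2, 7/3}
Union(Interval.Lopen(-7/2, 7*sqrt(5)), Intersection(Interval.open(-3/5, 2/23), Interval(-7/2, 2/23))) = Interval.Lopen(-7/2, 7*sqrt(5))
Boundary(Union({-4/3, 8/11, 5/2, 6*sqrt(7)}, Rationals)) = Reals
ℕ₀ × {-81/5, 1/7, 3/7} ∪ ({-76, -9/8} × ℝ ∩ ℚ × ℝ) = ({-76, -9/8} × ℝ) ∪ (ℕ₀ × {-81/5, 1/7, 3/7})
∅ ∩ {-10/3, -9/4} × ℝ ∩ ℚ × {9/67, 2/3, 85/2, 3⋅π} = ∅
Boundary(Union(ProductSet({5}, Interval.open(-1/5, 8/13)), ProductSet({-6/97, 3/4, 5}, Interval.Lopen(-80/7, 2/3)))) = ProductSet({-6/97, 3/4, 5}, Interval(-80/7, 2/3))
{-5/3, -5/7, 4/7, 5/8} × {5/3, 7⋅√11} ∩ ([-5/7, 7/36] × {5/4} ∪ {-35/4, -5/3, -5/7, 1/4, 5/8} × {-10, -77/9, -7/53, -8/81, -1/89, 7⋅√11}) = {-5/3, -5/7, 5/8} × {7⋅√11}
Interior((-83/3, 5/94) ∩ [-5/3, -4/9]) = (-5/3, -4/9)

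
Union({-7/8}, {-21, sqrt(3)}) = {-21, -7/8, sqrt(3)}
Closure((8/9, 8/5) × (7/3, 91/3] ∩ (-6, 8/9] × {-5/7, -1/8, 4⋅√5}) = ∅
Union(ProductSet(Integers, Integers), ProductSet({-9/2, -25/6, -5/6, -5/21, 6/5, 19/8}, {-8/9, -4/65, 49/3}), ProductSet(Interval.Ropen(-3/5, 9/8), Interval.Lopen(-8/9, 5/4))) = Union(ProductSet({-9/2, -25/6, -5/6, -5/21, 6/5, 19/8}, {-8/9, -4/65, 49/3}), ProductSet(Integers, Integers), ProductSet(Interval.Ropen(-3/5, 9/8), Interval.Lopen(-8/9, 5/4)))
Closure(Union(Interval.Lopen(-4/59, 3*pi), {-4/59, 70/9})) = Interval(-4/59, 3*pi)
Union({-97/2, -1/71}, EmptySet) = {-97/2, -1/71}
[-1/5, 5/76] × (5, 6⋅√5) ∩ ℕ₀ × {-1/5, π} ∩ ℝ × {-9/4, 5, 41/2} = ∅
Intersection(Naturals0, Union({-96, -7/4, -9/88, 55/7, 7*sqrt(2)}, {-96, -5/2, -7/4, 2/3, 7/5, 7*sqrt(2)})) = EmptySet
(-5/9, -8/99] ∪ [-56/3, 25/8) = [-56/3, 25/8)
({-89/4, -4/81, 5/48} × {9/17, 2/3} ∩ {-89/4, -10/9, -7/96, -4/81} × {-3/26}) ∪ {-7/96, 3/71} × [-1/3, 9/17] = {-7/96, 3/71} × [-1/3, 9/17]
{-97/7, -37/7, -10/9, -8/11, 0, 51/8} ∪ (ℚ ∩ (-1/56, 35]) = {-97/7, -37/7, -10/9, -8/11} ∪ (ℚ ∩ (-1/56, 35])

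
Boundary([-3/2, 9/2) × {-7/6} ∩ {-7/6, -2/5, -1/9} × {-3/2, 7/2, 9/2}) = ∅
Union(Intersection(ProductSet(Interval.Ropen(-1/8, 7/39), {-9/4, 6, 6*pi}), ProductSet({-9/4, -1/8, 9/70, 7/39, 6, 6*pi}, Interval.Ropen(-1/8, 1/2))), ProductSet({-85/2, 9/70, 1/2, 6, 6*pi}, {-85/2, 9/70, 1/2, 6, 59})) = ProductSet({-85/2, 9/70, 1/2, 6, 6*pi}, {-85/2, 9/70, 1/2, 6, 59})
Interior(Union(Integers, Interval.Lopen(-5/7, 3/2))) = Union(Complement(Integers, Union(Complement(Integers, Interval.open(-5/7, 3/2)), {-5/7, 3/2})), Complement(Interval.open(-5/7, 3/2), Complement(Integers, Interval.open(-5/7, 3/2))), Complement(Range(0, 2, 1), Complement(Integers, Interval.open(-5/7, 3/2))), Complement(Range(0, 2, 1), Union(Complement(Integers, Interval.open(-5/7, 3/2)), {-5/7, 3/2})))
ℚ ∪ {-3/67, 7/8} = ℚ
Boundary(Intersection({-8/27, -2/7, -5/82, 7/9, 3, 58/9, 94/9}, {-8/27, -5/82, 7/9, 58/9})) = {-8/27, -5/82, 7/9, 58/9}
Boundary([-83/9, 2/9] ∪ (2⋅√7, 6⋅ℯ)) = {-83/9, 2/9, 2⋅√7, 6⋅ℯ}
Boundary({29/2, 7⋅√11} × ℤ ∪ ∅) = {29/2, 7⋅√11} × ℤ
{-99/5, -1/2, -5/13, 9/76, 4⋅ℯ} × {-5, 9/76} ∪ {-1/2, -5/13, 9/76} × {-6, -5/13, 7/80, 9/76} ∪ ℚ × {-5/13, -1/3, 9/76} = (ℚ × {-5/13, -1/3, 9/76}) ∪ ({-1/2, -5/13, 9/76} × {-6, -5/13, 7/80, 9/76}) ∪ ({-99/5, -1/2, -5/13, 9/76, 4⋅ℯ} × {-5, 9/76})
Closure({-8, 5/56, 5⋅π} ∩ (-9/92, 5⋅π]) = {5/56, 5⋅π}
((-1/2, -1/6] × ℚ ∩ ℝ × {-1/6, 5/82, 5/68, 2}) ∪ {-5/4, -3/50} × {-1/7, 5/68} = ({-5/4, -3/50} × {-1/7, 5/68}) ∪ ((-1/2, -1/6] × {-1/6, 5/82, 5/68, 2})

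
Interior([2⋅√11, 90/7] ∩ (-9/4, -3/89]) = ∅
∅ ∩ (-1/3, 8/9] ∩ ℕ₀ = ∅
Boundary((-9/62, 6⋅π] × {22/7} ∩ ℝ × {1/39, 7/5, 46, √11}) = ∅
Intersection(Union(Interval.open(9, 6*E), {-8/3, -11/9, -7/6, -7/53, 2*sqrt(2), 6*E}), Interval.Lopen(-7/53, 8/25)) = EmptySet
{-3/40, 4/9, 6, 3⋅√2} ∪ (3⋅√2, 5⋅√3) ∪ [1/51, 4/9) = {-3/40} ∪ [1/51, 4/9] ∪ [3⋅√2, 5⋅√3)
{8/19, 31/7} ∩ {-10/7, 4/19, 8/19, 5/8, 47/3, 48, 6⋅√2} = {8/19}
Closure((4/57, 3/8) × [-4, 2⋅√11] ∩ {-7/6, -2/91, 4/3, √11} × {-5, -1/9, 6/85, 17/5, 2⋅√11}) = ∅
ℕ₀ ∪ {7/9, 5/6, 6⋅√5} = ℕ₀ ∪ {7/9, 5/6, 6⋅√5}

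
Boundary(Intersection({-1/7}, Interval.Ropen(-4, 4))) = {-1/7}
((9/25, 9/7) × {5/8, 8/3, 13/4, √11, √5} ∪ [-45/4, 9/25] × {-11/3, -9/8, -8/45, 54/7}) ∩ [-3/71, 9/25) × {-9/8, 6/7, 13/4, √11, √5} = [-3/71, 9/25) × {-9/8}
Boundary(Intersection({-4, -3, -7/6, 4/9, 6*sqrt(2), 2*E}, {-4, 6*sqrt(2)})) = {-4, 6*sqrt(2)}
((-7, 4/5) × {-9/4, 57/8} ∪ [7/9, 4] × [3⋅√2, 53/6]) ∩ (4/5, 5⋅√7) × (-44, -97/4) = ∅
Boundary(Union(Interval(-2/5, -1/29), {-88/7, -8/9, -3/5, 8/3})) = {-88/7, -8/9, -3/5, -2/5, -1/29, 8/3}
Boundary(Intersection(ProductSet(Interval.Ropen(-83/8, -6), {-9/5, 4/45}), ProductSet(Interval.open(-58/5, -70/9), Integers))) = EmptySet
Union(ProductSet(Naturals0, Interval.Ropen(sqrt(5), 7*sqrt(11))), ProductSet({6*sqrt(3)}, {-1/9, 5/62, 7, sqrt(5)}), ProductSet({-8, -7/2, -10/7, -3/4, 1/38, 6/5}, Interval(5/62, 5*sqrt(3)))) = Union(ProductSet({6*sqrt(3)}, {-1/9, 5/62, 7, sqrt(5)}), ProductSet({-8, -7/2, -10/7, -3/4, 1/38, 6/5}, Interval(5/62, 5*sqrt(3))), ProductSet(Naturals0, Interval.Ropen(sqrt(5), 7*sqrt(11))))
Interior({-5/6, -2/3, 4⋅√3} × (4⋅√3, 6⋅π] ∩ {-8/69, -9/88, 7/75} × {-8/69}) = ∅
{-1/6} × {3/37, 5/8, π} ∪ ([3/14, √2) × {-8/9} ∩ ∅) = {-1/6} × {3/37, 5/8, π}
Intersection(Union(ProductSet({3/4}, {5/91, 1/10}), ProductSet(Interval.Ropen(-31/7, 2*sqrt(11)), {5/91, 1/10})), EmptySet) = EmptySet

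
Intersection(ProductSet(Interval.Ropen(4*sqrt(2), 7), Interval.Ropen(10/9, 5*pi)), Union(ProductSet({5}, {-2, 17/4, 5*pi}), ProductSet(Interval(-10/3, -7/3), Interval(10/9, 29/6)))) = EmptySet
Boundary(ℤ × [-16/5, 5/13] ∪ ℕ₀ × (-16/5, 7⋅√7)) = (ℤ × [-16/5, 5/13]) ∪ (ℕ₀ × [-16/5, 7⋅√7])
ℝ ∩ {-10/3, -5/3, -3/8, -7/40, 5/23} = {-10/3, -5/3, -3/8, -7/40, 5/23}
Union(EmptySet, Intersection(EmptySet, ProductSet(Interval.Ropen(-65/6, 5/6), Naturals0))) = EmptySet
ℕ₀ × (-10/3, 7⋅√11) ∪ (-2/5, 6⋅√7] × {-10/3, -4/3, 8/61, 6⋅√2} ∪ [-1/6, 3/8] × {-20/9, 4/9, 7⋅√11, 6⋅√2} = (ℕ₀ × (-10/3, 7⋅√11)) ∪ ((-2/5, 6⋅√7] × {-10/3, -4/3, 8/61, 6⋅√2}) ∪ ([-1/6, 3/8] × {-20/9, 4/9, 7⋅√11, 6⋅√2})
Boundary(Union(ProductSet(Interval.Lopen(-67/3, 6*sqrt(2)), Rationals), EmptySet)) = ProductSet(Interval(-67/3, 6*sqrt(2)), Reals)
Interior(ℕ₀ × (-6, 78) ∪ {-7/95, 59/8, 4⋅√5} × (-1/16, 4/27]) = ∅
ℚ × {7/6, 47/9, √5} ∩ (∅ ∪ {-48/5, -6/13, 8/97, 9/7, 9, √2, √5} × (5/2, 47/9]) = {-48/5, -6/13, 8/97, 9/7, 9} × {47/9}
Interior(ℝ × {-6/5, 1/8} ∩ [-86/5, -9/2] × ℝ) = ∅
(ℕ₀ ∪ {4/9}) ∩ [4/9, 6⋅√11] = {4/9} ∪ {1, 2, …, 19}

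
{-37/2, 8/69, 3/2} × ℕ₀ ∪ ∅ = {-37/2, 8/69, 3/2} × ℕ₀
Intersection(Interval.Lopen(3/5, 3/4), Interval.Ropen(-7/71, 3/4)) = Interval.open(3/5, 3/4)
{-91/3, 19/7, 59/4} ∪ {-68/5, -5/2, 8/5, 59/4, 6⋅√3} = {-91/3, -68/5, -5/2, 8/5, 19/7, 59/4, 6⋅√3}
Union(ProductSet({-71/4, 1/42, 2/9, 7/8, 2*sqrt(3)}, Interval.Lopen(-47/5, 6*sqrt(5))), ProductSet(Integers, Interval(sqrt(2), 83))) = Union(ProductSet({-71/4, 1/42, 2/9, 7/8, 2*sqrt(3)}, Interval.Lopen(-47/5, 6*sqrt(5))), ProductSet(Integers, Interval(sqrt(2), 83)))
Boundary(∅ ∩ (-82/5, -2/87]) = ∅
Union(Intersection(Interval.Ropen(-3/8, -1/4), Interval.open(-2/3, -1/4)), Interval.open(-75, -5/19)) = Interval.open(-75, -1/4)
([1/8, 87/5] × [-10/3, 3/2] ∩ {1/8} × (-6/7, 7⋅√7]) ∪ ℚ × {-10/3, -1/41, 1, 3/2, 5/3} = ({1/8} × (-6/7, 3/2]) ∪ (ℚ × {-10/3, -1/41, 1, 3/2, 5/3})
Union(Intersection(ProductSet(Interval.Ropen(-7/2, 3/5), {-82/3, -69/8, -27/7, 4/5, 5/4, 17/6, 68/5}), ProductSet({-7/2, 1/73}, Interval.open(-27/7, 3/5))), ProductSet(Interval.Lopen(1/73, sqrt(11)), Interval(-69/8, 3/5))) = ProductSet(Interval.Lopen(1/73, sqrt(11)), Interval(-69/8, 3/5))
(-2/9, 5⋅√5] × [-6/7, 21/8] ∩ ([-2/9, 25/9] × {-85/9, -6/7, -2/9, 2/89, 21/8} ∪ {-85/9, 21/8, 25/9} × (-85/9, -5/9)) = ({21/8, 25/9} × [-6/7, -5/9)) ∪ ((-2/9, 25/9] × {-6/7, -2/9, 2/89, 21/8})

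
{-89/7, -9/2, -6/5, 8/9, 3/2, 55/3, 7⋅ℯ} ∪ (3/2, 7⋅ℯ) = {-89/7, -9/2, -6/5, 8/9} ∪ [3/2, 7⋅ℯ]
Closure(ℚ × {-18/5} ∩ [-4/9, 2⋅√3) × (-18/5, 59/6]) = ∅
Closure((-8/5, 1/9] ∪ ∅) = [-8/5, 1/9]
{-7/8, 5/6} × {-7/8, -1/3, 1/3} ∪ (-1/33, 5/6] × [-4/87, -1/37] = ({-7/8, 5/6} × {-7/8, -1/3, 1/3}) ∪ ((-1/33, 5/6] × [-4/87, -1/37])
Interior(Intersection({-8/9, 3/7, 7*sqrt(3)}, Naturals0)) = EmptySet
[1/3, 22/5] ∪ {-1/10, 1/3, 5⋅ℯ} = {-1/10, 5⋅ℯ} ∪ [1/3, 22/5]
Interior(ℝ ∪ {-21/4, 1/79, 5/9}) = ℝ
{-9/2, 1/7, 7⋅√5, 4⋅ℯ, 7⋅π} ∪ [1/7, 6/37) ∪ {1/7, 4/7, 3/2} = {-9/2, 4/7, 3/2, 7⋅√5, 4⋅ℯ, 7⋅π} ∪ [1/7, 6/37)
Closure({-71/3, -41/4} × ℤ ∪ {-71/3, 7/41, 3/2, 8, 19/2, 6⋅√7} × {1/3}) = ({-71/3, -41/4} × ℤ) ∪ ({-71/3, 7/41, 3/2, 8, 19/2, 6⋅√7} × {1/3})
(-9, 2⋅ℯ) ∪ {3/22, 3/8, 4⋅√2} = (-9, 2⋅ℯ) ∪ {4⋅√2}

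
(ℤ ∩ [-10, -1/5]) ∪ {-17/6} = {-10, -9, …, -1} ∪ {-17/6}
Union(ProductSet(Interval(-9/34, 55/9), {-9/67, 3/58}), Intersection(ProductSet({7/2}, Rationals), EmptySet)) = ProductSet(Interval(-9/34, 55/9), {-9/67, 3/58})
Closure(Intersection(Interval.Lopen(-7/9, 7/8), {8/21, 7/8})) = {8/21, 7/8}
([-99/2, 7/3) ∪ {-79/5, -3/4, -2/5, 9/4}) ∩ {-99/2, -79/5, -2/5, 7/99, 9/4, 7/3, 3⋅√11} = {-99/2, -79/5, -2/5, 7/99, 9/4}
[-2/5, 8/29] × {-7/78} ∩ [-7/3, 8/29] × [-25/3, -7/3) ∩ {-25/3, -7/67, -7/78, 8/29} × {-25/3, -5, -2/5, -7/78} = ∅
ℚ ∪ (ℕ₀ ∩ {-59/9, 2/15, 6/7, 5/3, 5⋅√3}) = ℚ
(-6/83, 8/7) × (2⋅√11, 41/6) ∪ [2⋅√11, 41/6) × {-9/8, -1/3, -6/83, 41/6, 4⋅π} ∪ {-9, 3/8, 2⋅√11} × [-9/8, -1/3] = ({-9, 3/8, 2⋅√11} × [-9/8, -1/3]) ∪ ((-6/83, 8/7) × (2⋅√11, 41/6)) ∪ ([2⋅√11, 41/6) × {-9/8, -1/3, -6/83, 41/6, 4⋅π})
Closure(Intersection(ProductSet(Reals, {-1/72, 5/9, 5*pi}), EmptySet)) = EmptySet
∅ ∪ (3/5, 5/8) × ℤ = (3/5, 5/8) × ℤ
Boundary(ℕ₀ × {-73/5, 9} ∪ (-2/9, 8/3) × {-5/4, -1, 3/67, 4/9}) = (ℕ₀ × {-73/5, 9}) ∪ ([-2/9, 8/3] × {-5/4, -1, 3/67, 4/9})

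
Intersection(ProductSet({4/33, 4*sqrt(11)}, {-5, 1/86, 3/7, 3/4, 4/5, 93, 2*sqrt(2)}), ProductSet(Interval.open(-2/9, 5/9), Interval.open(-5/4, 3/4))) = ProductSet({4/33}, {1/86, 3/7})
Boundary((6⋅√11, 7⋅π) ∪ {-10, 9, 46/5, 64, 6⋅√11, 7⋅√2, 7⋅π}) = {-10, 9, 46/5, 64, 6⋅√11, 7⋅√2, 7⋅π}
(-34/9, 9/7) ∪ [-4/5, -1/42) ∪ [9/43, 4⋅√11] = (-34/9, 4⋅√11]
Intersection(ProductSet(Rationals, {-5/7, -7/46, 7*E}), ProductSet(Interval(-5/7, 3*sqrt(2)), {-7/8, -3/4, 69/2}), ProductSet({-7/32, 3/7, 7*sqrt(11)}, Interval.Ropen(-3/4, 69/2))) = EmptySet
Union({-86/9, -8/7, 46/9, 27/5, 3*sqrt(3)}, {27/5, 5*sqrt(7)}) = {-86/9, -8/7, 46/9, 27/5, 3*sqrt(3), 5*sqrt(7)}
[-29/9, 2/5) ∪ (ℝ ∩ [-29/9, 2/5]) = [-29/9, 2/5]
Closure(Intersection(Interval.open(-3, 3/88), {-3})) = EmptySet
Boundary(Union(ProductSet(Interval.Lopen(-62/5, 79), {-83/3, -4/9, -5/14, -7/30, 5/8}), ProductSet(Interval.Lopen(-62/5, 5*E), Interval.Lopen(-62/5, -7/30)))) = Union(ProductSet({-62/5, 5*E}, Interval(-62/5, -7/30)), ProductSet(Interval(-62/5, 79), {-83/3, -7/30, 5/8}), ProductSet(Interval(-62/5, 5*E), {-62/5, -7/30}), ProductSet(Union({-62/5}, Interval(5*E, 79)), {-83/3, -4/9, -5/14, -7/30, 5/8}))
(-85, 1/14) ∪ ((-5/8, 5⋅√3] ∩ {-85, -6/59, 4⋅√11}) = (-85, 1/14)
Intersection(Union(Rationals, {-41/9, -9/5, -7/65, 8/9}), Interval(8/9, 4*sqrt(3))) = Intersection(Interval(8/9, 4*sqrt(3)), Rationals)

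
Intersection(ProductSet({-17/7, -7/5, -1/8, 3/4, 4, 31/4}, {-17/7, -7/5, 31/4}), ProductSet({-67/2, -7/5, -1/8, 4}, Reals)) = ProductSet({-7/5, -1/8, 4}, {-17/7, -7/5, 31/4})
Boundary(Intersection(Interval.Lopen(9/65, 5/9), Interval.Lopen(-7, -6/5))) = EmptySet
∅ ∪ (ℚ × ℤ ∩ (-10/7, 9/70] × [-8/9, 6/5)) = (ℚ ∩ (-10/7, 9/70]) × {0, 1}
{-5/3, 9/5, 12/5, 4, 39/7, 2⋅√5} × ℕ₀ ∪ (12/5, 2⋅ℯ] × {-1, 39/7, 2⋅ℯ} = ({-5/3, 9/5, 12/5, 4, 39/7, 2⋅√5} × ℕ₀) ∪ ((12/5, 2⋅ℯ] × {-1, 39/7, 2⋅ℯ})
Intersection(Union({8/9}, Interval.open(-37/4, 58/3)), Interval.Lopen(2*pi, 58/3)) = Interval.open(2*pi, 58/3)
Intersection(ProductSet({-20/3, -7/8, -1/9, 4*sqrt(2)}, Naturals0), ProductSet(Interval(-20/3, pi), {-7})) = EmptySet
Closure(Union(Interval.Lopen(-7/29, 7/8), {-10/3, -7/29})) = Union({-10/3}, Interval(-7/29, 7/8))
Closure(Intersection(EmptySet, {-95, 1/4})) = EmptySet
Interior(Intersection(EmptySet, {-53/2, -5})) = EmptySet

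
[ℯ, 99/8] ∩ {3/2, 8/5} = ∅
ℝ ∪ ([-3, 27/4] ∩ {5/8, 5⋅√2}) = ℝ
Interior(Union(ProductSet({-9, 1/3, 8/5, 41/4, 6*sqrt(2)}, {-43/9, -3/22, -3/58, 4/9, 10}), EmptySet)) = EmptySet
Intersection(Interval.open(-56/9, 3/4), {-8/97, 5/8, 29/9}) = {-8/97, 5/8}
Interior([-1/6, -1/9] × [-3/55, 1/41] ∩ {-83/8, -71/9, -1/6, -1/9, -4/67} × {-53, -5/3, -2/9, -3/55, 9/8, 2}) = ∅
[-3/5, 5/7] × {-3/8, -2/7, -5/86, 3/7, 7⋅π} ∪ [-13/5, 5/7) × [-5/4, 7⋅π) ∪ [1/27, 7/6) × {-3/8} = ([1/27, 7/6) × {-3/8}) ∪ ([-13/5, 5/7) × [-5/4, 7⋅π)) ∪ ([-3/5, 5/7] × {-3/8, -2/7, -5/86, 3/7, 7⋅π})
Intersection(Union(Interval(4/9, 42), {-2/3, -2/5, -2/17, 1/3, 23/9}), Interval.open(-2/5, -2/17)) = EmptySet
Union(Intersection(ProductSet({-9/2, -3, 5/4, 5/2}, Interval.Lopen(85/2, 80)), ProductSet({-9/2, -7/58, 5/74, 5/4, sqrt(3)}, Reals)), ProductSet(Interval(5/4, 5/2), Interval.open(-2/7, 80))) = Union(ProductSet({-9/2, 5/4}, Interval.Lopen(85/2, 80)), ProductSet(Interval(5/4, 5/2), Interval.open(-2/7, 80)))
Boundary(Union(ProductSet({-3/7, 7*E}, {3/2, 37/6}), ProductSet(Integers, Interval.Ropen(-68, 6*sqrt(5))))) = Union(ProductSet({-3/7, 7*E}, {3/2, 37/6}), ProductSet(Integers, Interval(-68, 6*sqrt(5))))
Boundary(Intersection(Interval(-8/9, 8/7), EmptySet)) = EmptySet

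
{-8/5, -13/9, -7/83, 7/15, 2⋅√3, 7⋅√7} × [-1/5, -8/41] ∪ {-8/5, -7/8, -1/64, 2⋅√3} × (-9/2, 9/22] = ({-8/5, -7/8, -1/64, 2⋅√3} × (-9/2, 9/22]) ∪ ({-8/5, -13/9, -7/83, 7/15, 2⋅√3, 7⋅√7} × [-1/5, -8/41])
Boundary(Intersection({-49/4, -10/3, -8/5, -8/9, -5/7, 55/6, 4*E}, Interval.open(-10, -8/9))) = {-10/3, -8/5}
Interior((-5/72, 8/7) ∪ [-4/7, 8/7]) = (-4/7, 8/7)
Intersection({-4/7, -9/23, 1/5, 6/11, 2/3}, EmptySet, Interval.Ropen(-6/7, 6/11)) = EmptySet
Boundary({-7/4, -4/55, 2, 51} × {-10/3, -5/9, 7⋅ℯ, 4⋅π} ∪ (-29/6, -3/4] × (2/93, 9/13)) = ({-29/6, -3/4} × [2/93, 9/13]) ∪ ([-29/6, -3/4] × {2/93, 9/13}) ∪ ({-7/4, -4/55, 2, 51} × {-10/3, -5/9, 7⋅ℯ, 4⋅π})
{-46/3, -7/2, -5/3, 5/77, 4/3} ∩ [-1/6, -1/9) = ∅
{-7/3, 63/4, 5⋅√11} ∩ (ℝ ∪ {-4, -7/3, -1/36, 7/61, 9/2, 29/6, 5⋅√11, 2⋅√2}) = {-7/3, 63/4, 5⋅√11}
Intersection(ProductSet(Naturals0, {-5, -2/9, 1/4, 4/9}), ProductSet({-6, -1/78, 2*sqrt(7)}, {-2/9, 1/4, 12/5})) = EmptySet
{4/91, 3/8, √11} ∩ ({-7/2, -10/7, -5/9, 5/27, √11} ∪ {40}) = {√11}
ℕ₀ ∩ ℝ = ℕ₀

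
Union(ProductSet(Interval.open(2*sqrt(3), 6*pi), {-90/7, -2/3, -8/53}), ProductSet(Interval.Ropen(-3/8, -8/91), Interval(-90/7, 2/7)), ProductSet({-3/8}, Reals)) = Union(ProductSet({-3/8}, Reals), ProductSet(Interval.Ropen(-3/8, -8/91), Interval(-90/7, 2/7)), ProductSet(Interval.open(2*sqrt(3), 6*pi), {-90/7, -2/3, -8/53}))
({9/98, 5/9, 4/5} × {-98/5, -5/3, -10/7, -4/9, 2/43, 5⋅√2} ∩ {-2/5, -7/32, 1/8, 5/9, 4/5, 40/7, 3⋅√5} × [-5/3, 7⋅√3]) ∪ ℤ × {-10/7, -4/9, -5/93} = (ℤ × {-10/7, -4/9, -5/93}) ∪ ({5/9, 4/5} × {-5/3, -10/7, -4/9, 2/43, 5⋅√2})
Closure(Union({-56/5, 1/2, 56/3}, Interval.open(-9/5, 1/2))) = Union({-56/5, 56/3}, Interval(-9/5, 1/2))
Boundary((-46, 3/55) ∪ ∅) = {-46, 3/55}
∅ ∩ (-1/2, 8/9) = ∅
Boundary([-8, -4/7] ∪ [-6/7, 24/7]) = {-8, 24/7}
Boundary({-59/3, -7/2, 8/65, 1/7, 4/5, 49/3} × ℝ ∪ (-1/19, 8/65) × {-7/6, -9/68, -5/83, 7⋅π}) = ({-59/3, -7/2, 8/65, 1/7, 4/5, 49/3} × ℝ) ∪ ([-1/19, 8/65] × {-7/6, -9/68, -5/83, 7⋅π})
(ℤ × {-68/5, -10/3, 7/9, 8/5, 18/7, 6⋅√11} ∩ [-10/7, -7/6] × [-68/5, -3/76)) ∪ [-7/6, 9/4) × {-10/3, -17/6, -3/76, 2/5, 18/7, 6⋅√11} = [-7/6, 9/4) × {-10/3, -17/6, -3/76, 2/5, 18/7, 6⋅√11}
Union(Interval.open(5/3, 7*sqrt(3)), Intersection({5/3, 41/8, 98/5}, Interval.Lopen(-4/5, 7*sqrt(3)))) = Interval.Ropen(5/3, 7*sqrt(3))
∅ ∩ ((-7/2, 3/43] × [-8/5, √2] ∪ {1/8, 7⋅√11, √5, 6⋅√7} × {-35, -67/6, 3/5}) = ∅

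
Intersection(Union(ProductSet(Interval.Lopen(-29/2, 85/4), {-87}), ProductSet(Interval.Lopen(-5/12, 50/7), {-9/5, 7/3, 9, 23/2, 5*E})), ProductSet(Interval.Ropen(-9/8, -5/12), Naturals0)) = EmptySet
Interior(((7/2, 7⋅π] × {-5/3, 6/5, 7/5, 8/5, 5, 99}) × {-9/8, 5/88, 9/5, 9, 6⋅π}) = ∅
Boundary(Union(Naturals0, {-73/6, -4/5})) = Union({-73/6, -4/5}, Naturals0)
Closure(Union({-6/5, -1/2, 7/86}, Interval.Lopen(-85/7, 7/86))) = Interval(-85/7, 7/86)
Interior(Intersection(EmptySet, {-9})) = EmptySet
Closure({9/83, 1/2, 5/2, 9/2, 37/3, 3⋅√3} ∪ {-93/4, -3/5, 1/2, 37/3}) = {-93/4, -3/5, 9/83, 1/2, 5/2, 9/2, 37/3, 3⋅√3}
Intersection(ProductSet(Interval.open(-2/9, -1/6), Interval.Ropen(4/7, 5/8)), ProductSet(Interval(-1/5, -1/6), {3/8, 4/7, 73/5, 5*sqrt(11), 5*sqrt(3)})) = ProductSet(Interval.Ropen(-1/5, -1/6), {4/7})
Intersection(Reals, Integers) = Integers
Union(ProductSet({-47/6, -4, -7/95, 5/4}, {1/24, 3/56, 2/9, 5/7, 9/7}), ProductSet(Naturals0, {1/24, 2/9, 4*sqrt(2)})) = Union(ProductSet({-47/6, -4, -7/95, 5/4}, {1/24, 3/56, 2/9, 5/7, 9/7}), ProductSet(Naturals0, {1/24, 2/9, 4*sqrt(2)}))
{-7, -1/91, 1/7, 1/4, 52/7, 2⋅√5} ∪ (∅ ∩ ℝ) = {-7, -1/91, 1/7, 1/4, 52/7, 2⋅√5}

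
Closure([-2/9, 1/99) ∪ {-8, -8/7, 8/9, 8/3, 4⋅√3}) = {-8, -8/7, 8/9, 8/3, 4⋅√3} ∪ [-2/9, 1/99]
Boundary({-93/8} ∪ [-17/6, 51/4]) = {-93/8, -17/6, 51/4}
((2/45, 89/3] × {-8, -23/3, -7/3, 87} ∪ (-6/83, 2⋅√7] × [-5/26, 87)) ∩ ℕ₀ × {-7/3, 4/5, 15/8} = ({1, 2, …, 29} × {-7/3}) ∪ ({0, 1, …, 5} × {4/5, 15/8})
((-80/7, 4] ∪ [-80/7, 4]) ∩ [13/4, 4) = [13/4, 4)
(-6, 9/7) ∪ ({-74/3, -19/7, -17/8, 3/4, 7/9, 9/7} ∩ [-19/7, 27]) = (-6, 9/7]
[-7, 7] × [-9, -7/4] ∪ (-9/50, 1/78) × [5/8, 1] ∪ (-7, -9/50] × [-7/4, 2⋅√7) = ([-7, 7] × [-9, -7/4]) ∪ ((-9/50, 1/78) × [5/8, 1]) ∪ ((-7, -9/50] × [-7/4, 2⋅√7))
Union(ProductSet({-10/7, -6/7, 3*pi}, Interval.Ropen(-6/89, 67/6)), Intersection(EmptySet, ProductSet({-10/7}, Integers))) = ProductSet({-10/7, -6/7, 3*pi}, Interval.Ropen(-6/89, 67/6))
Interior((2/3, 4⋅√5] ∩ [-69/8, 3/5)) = ∅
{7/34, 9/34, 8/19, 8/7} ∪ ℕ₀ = ℕ₀ ∪ {7/34, 9/34, 8/19, 8/7}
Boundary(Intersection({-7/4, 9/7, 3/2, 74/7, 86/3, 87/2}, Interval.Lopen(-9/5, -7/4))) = {-7/4}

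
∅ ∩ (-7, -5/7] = ∅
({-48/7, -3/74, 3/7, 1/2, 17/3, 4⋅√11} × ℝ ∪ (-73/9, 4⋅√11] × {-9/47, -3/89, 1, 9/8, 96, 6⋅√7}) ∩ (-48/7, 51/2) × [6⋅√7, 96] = ((-48/7, 4⋅√11] × {96, 6⋅√7}) ∪ ({-3/74, 3/7, 1/2, 17/3, 4⋅√11} × [6⋅√7, 96])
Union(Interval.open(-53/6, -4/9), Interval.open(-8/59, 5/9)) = Union(Interval.open(-53/6, -4/9), Interval.open(-8/59, 5/9))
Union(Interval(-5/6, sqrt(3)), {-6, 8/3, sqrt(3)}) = Union({-6, 8/3}, Interval(-5/6, sqrt(3)))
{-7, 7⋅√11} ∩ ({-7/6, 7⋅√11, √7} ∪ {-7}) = {-7, 7⋅√11}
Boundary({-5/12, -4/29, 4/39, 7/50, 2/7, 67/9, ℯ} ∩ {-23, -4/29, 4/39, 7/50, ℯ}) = {-4/29, 4/39, 7/50, ℯ}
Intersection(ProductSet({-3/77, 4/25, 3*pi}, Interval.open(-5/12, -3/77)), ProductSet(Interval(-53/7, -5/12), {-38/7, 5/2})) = EmptySet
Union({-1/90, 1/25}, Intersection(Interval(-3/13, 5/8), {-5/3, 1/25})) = {-1/90, 1/25}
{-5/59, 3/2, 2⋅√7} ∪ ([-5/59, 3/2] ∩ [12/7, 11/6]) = {-5/59, 3/2, 2⋅√7}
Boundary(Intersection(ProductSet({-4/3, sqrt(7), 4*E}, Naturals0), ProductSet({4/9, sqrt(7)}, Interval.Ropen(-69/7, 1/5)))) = ProductSet({sqrt(7)}, Range(0, 1, 1))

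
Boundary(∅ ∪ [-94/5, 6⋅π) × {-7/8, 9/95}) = [-94/5, 6⋅π] × {-7/8, 9/95}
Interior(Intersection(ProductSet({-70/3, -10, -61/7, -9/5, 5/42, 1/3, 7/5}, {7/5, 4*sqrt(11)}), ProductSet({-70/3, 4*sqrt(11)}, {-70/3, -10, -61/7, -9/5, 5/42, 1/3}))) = EmptySet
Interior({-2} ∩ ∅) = ∅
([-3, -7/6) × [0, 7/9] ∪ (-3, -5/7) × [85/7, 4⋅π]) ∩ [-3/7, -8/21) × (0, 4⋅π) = ∅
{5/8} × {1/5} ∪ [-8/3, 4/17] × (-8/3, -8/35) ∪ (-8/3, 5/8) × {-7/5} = ({5/8} × {1/5}) ∪ ((-8/3, 5/8) × {-7/5}) ∪ ([-8/3, 4/17] × (-8/3, -8/35))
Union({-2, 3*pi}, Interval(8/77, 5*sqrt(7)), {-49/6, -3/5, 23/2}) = Union({-49/6, -2, -3/5}, Interval(8/77, 5*sqrt(7)))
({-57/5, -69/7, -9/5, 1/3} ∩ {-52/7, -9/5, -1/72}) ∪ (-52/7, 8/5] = (-52/7, 8/5]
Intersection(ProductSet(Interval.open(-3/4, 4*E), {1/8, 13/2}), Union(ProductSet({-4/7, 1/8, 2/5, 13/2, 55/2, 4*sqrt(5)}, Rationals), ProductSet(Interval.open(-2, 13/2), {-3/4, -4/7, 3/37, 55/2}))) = ProductSet({-4/7, 1/8, 2/5, 13/2, 4*sqrt(5)}, {1/8, 13/2})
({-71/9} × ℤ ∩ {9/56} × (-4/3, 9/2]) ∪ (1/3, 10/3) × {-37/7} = (1/3, 10/3) × {-37/7}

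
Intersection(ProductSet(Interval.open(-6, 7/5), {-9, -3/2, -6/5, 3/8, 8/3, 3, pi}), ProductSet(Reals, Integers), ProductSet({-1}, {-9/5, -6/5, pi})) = EmptySet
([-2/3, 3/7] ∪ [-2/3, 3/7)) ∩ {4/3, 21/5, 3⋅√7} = ∅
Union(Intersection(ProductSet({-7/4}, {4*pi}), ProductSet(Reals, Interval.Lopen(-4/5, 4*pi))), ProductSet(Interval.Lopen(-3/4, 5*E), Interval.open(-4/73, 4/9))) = Union(ProductSet({-7/4}, {4*pi}), ProductSet(Interval.Lopen(-3/4, 5*E), Interval.open(-4/73, 4/9)))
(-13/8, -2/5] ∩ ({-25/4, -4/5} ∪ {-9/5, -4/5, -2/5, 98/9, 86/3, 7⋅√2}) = {-4/5, -2/5}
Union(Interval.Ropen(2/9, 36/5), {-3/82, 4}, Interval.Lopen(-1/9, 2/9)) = Interval.open(-1/9, 36/5)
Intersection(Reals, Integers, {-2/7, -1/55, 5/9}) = EmptySet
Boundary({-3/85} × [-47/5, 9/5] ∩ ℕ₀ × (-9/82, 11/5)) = ∅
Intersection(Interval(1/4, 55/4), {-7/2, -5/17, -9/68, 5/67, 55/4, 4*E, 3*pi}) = {55/4, 4*E, 3*pi}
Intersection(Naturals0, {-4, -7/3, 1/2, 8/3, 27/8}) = EmptySet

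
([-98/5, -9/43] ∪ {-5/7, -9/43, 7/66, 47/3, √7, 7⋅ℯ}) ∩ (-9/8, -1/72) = (-9/8, -9/43]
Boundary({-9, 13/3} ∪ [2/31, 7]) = {-9, 2/31, 7}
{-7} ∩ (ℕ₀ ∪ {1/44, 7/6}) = ∅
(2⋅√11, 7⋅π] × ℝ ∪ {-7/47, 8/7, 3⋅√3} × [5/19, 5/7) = ((2⋅√11, 7⋅π] × ℝ) ∪ ({-7/47, 8/7, 3⋅√3} × [5/19, 5/7))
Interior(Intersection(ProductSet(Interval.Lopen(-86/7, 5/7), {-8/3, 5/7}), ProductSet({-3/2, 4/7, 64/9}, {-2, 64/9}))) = EmptySet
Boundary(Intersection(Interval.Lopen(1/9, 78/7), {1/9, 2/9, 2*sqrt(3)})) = {2/9, 2*sqrt(3)}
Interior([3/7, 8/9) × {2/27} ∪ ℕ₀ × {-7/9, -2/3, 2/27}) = ∅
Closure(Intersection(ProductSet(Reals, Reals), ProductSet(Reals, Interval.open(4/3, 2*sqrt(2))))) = ProductSet(Reals, Interval(4/3, 2*sqrt(2)))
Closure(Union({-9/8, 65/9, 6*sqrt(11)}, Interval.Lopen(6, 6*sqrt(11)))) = Union({-9/8}, Interval(6, 6*sqrt(11)))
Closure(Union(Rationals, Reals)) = Reals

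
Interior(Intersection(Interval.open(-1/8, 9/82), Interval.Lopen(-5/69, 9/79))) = Interval.open(-5/69, 9/82)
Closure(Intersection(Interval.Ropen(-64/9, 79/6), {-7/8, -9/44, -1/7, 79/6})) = {-7/8, -9/44, -1/7}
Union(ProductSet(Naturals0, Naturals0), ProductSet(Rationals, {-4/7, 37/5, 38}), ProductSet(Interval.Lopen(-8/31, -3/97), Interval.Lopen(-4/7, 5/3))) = Union(ProductSet(Interval.Lopen(-8/31, -3/97), Interval.Lopen(-4/7, 5/3)), ProductSet(Naturals0, Naturals0), ProductSet(Rationals, {-4/7, 37/5, 38}))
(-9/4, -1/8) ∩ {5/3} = ∅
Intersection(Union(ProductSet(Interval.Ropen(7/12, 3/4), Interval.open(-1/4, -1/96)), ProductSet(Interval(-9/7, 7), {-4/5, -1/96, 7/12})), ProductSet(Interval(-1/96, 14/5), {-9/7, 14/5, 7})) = EmptySet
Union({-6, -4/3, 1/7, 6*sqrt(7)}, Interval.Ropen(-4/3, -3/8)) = Union({-6, 1/7, 6*sqrt(7)}, Interval.Ropen(-4/3, -3/8))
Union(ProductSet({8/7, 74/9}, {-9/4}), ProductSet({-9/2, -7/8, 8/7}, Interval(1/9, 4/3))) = Union(ProductSet({8/7, 74/9}, {-9/4}), ProductSet({-9/2, -7/8, 8/7}, Interval(1/9, 4/3)))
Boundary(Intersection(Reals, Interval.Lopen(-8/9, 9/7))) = {-8/9, 9/7}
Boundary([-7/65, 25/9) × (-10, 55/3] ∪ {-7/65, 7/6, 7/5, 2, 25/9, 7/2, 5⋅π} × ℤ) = ({-7/65, 25/9} × [-10, 55/3]) ∪ ({-7/65, 25/9, 7/2, 5⋅π} × ℤ) ∪ ([-7/65, 25/9] × {-10, 55/3}) ∪ ({-7/65, 7/6, 7/5, 2, 25/9, 7/2, 5⋅π} × ℤ \ (-10, 55/3))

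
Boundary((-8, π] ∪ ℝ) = ∅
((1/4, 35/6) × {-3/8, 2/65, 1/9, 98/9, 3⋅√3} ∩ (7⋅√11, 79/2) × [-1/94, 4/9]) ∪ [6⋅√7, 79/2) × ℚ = [6⋅√7, 79/2) × ℚ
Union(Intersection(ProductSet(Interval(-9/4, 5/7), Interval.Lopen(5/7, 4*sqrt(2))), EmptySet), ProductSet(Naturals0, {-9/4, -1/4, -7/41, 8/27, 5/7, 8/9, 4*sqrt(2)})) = ProductSet(Naturals0, {-9/4, -1/4, -7/41, 8/27, 5/7, 8/9, 4*sqrt(2)})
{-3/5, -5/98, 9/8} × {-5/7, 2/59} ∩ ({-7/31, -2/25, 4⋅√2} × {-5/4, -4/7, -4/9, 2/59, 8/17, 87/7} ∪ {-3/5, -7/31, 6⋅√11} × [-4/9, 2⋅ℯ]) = {-3/5} × {2/59}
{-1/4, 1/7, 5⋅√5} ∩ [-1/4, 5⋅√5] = {-1/4, 1/7, 5⋅√5}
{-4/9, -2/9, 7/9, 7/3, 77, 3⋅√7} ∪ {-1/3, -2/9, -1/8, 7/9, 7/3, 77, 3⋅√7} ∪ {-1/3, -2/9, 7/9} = {-4/9, -1/3, -2/9, -1/8, 7/9, 7/3, 77, 3⋅√7}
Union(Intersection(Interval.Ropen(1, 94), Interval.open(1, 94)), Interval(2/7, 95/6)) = Interval.Ropen(2/7, 94)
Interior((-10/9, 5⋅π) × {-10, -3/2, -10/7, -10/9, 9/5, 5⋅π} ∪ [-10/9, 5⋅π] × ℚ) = ∅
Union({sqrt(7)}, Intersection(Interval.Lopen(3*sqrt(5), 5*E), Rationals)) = Union({sqrt(7)}, Intersection(Interval.Lopen(3*sqrt(5), 5*E), Rationals))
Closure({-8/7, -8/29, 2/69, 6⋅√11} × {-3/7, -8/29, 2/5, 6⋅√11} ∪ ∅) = {-8/7, -8/29, 2/69, 6⋅√11} × {-3/7, -8/29, 2/5, 6⋅√11}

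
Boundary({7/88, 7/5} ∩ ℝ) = {7/88, 7/5}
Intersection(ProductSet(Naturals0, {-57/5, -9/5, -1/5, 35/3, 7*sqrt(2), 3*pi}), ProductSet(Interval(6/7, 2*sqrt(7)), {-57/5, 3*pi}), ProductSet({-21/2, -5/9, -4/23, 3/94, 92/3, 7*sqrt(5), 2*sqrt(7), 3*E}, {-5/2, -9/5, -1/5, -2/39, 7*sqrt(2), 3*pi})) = EmptySet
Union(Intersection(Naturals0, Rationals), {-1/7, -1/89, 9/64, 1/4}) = Union({-1/7, -1/89, 9/64, 1/4}, Naturals0)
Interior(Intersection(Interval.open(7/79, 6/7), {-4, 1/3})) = EmptySet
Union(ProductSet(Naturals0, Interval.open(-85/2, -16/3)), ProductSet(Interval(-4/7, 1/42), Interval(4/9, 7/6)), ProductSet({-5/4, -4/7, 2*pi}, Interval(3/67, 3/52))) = Union(ProductSet({-5/4, -4/7, 2*pi}, Interval(3/67, 3/52)), ProductSet(Interval(-4/7, 1/42), Interval(4/9, 7/6)), ProductSet(Naturals0, Interval.open(-85/2, -16/3)))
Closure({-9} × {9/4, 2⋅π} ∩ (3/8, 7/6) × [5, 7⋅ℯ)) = ∅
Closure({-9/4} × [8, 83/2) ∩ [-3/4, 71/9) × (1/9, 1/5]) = ∅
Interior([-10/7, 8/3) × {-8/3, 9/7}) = ∅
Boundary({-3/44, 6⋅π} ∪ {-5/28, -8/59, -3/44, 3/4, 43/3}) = {-5/28, -8/59, -3/44, 3/4, 43/3, 6⋅π}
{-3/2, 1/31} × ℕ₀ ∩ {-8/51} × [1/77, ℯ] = ∅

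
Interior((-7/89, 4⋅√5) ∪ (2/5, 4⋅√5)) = (-7/89, 4⋅√5)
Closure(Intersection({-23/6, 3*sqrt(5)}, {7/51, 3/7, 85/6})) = EmptySet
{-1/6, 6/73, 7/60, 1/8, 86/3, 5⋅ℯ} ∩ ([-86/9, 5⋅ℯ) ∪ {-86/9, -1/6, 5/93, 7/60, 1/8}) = {-1/6, 6/73, 7/60, 1/8}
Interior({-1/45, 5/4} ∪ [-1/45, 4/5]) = (-1/45, 4/5)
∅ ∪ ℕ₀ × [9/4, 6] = ℕ₀ × [9/4, 6]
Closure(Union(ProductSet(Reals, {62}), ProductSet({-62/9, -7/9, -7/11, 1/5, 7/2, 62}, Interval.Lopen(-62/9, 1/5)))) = Union(ProductSet({-62/9, -7/9, -7/11, 1/5, 7/2, 62}, Interval(-62/9, 1/5)), ProductSet(Reals, {62}))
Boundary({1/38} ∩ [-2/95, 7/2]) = {1/38}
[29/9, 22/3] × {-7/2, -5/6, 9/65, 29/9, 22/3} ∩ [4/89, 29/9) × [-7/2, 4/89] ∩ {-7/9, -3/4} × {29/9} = ∅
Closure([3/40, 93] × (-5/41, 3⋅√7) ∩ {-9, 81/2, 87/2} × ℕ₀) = {81/2, 87/2} × {0, 1, …, 7}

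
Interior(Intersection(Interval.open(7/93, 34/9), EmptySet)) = EmptySet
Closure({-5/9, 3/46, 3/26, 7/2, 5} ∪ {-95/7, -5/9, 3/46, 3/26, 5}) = {-95/7, -5/9, 3/46, 3/26, 7/2, 5}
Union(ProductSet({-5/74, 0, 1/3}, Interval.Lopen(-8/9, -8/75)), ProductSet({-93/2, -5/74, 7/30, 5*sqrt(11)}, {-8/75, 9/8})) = Union(ProductSet({-5/74, 0, 1/3}, Interval.Lopen(-8/9, -8/75)), ProductSet({-93/2, -5/74, 7/30, 5*sqrt(11)}, {-8/75, 9/8}))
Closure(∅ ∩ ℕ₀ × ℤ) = ∅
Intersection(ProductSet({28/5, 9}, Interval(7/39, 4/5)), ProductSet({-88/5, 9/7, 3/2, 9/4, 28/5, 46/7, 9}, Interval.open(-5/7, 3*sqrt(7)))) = ProductSet({28/5, 9}, Interval(7/39, 4/5))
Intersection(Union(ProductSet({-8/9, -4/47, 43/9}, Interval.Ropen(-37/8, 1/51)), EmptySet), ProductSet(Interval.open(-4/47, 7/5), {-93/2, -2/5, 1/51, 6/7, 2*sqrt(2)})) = EmptySet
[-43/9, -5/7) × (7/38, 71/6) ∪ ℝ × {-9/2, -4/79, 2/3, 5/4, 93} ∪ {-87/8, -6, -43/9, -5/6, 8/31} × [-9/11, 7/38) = (ℝ × {-9/2, -4/79, 2/3, 5/4, 93}) ∪ ([-43/9, -5/7) × (7/38, 71/6)) ∪ ({-87/8, -6, -43/9, -5/6, 8/31} × [-9/11, 7/38))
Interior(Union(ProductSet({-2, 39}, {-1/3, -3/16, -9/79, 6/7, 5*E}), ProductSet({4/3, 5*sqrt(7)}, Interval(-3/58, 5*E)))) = EmptySet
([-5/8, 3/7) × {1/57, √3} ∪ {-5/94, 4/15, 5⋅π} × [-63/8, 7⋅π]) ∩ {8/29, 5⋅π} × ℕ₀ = {5⋅π} × {0, 1, …, 21}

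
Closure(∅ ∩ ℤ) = ∅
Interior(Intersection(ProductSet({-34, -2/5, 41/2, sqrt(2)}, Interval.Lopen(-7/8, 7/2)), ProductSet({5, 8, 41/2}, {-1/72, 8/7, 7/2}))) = EmptySet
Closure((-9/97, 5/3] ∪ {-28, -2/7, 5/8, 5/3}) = {-28, -2/7} ∪ [-9/97, 5/3]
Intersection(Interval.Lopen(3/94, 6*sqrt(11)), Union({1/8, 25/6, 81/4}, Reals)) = Interval.Lopen(3/94, 6*sqrt(11))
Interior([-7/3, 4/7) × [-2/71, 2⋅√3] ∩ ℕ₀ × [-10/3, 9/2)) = ∅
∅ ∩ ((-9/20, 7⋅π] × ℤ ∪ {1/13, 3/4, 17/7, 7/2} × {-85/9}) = ∅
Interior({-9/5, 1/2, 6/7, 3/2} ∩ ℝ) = ∅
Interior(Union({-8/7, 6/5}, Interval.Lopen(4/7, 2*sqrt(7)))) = Interval.open(4/7, 2*sqrt(7))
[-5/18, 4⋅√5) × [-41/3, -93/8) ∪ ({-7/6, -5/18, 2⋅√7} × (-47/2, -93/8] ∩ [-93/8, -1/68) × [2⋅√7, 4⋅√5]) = [-5/18, 4⋅√5) × [-41/3, -93/8)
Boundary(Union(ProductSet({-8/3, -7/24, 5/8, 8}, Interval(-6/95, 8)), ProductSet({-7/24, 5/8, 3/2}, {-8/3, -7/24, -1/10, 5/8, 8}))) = Union(ProductSet({-7/24, 5/8, 3/2}, {-8/3, -7/24, -1/10, 5/8, 8}), ProductSet({-8/3, -7/24, 5/8, 8}, Interval(-6/95, 8)))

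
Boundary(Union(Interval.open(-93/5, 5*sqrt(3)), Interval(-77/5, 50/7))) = {-93/5, 5*sqrt(3)}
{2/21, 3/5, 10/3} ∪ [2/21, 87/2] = [2/21, 87/2]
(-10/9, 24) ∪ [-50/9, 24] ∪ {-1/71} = [-50/9, 24]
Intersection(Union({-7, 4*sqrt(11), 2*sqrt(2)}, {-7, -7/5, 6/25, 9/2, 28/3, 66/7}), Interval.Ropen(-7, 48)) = {-7, -7/5, 6/25, 9/2, 28/3, 66/7, 4*sqrt(11), 2*sqrt(2)}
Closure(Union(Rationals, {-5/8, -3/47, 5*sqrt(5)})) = Reals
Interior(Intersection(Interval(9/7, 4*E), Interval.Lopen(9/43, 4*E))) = Interval.open(9/7, 4*E)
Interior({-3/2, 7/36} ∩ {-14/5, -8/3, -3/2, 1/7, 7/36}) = ∅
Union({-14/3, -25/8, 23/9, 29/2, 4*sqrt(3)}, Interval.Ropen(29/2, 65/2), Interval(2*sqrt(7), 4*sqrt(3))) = Union({-14/3, -25/8, 23/9}, Interval.Ropen(29/2, 65/2), Interval(2*sqrt(7), 4*sqrt(3)))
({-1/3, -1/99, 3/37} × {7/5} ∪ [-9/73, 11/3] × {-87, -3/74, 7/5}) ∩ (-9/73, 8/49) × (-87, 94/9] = (-9/73, 8/49) × {-3/74, 7/5}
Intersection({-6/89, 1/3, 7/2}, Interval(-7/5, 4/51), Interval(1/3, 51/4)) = EmptySet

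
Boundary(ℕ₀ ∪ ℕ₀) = ℕ₀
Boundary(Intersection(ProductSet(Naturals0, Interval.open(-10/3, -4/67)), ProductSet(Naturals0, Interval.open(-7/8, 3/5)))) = ProductSet(Naturals0, Interval(-7/8, -4/67))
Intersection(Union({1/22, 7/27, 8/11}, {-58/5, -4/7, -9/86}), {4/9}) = EmptySet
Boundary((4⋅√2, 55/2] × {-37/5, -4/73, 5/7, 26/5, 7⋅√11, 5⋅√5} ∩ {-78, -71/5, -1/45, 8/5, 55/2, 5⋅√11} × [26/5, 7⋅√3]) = {55/2, 5⋅√11} × {26/5, 5⋅√5}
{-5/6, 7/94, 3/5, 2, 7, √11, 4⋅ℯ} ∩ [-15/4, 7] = {-5/6, 7/94, 3/5, 2, 7, √11}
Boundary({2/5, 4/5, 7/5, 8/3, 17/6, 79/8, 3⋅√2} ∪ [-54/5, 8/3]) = {-54/5, 8/3, 17/6, 79/8, 3⋅√2}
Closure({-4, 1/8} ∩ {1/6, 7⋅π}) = ∅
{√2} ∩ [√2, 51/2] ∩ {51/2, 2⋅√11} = ∅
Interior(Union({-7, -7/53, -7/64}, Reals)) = Reals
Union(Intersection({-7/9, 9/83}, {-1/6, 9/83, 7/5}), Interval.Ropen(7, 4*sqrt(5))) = Union({9/83}, Interval.Ropen(7, 4*sqrt(5)))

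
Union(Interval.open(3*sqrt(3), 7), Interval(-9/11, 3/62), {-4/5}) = Union(Interval(-9/11, 3/62), Interval.open(3*sqrt(3), 7))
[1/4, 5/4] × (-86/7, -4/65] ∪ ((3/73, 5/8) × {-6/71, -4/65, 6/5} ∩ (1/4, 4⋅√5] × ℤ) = [1/4, 5/4] × (-86/7, -4/65]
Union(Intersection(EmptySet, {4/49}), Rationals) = Rationals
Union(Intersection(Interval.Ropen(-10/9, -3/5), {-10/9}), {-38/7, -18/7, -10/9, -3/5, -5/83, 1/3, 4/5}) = {-38/7, -18/7, -10/9, -3/5, -5/83, 1/3, 4/5}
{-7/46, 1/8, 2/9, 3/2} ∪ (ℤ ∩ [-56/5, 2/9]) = {-11, -10, …, 0} ∪ {-7/46, 1/8, 2/9, 3/2}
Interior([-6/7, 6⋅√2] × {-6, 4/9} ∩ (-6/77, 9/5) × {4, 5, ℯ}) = ∅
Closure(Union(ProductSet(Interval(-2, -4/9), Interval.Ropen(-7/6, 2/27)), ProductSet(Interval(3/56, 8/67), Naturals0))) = Union(ProductSet(Interval(-2, -4/9), Interval(-7/6, 2/27)), ProductSet(Interval(3/56, 8/67), Union(Complement(Naturals0, Interval.open(-7/6, 2/27)), Naturals0)))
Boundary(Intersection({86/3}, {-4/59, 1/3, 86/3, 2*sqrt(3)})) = {86/3}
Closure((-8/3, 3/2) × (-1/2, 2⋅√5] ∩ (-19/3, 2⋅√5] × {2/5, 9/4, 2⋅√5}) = [-8/3, 3/2] × {2/5, 9/4, 2⋅√5}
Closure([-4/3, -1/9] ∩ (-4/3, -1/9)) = [-4/3, -1/9]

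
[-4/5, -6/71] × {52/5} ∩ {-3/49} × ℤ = ∅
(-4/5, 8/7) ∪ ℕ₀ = (-4/5, 8/7) ∪ ℕ₀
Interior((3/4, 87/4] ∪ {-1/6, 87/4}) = (3/4, 87/4)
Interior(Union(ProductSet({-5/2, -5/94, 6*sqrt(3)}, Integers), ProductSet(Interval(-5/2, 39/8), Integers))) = EmptySet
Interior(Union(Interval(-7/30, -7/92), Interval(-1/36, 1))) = Union(Interval.open(-7/30, -7/92), Interval.open(-1/36, 1))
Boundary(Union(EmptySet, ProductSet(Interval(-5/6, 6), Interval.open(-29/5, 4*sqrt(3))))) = Union(ProductSet({-5/6, 6}, Interval(-29/5, 4*sqrt(3))), ProductSet(Interval(-5/6, 6), {-29/5, 4*sqrt(3)}))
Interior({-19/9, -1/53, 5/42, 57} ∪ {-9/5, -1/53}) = ∅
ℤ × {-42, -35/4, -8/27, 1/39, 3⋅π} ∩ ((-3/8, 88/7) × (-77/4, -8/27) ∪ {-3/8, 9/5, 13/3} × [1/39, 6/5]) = {0, 1, …, 12} × {-35/4}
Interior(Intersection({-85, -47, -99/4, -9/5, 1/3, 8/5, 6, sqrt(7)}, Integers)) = EmptySet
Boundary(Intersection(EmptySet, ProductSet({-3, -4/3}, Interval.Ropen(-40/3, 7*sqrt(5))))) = EmptySet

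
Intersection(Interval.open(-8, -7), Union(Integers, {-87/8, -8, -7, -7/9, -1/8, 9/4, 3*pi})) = EmptySet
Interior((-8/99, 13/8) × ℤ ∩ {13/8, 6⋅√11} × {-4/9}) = ∅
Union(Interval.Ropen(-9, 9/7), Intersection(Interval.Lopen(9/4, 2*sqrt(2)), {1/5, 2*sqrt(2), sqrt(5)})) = Union({2*sqrt(2)}, Interval.Ropen(-9, 9/7))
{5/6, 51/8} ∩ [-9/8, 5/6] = {5/6}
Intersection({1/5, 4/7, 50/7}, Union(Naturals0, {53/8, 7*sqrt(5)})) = EmptySet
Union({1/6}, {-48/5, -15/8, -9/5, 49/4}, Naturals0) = Union({-48/5, -15/8, -9/5, 1/6, 49/4}, Naturals0)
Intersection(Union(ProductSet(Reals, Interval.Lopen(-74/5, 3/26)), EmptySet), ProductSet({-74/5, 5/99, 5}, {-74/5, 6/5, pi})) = EmptySet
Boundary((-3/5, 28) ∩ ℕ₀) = {0, 1, …, 27}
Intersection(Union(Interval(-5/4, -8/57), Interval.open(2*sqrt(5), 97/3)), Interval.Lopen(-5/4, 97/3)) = Union(Interval.Lopen(-5/4, -8/57), Interval.open(2*sqrt(5), 97/3))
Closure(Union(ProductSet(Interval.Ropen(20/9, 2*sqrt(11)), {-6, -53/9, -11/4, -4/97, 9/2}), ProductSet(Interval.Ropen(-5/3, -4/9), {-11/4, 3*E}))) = Union(ProductSet(Interval(-5/3, -4/9), {-11/4, 3*E}), ProductSet(Interval(20/9, 2*sqrt(11)), {-6, -53/9, -11/4, -4/97, 9/2}))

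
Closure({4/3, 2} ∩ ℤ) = {2}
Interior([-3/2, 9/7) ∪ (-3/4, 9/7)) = (-3/2, 9/7)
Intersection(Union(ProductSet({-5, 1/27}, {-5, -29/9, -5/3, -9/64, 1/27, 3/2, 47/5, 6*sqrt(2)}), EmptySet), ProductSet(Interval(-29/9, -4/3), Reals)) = EmptySet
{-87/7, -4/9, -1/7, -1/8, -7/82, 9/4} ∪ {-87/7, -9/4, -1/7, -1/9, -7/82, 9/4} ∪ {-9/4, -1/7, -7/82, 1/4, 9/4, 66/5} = {-87/7, -9/4, -4/9, -1/7, -1/8, -1/9, -7/82, 1/4, 9/4, 66/5}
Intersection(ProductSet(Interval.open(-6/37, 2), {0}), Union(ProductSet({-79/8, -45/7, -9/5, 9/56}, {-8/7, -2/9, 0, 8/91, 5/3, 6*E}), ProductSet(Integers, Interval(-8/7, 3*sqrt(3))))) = ProductSet(Union({9/56}, Range(0, 2, 1)), {0})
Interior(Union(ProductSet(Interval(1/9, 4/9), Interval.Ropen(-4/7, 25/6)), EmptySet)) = ProductSet(Interval.open(1/9, 4/9), Interval.open(-4/7, 25/6))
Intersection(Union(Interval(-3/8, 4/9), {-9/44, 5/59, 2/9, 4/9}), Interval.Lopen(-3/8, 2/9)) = Interval.Lopen(-3/8, 2/9)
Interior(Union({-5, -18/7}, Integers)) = EmptySet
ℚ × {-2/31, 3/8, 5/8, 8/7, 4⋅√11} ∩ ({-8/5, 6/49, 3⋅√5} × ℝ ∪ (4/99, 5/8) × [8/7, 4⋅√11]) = ({-8/5, 6/49} × {-2/31, 3/8, 5/8, 8/7, 4⋅√11}) ∪ ((ℚ ∩ (4/99, 5/8)) × {8/7, 4⋅√11})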